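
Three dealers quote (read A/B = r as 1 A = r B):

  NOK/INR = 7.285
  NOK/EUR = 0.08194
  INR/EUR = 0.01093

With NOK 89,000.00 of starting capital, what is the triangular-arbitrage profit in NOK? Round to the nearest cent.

Profitable loop is NOK → EUR → INR → NOK:
NOK 89,000.00 × 0.08194 = EUR 7,292.66
EUR 7,292.66 ÷ 0.01093 = INR 667,215.00
INR 667,215.00 ÷ 7.285 = NOK 91,587.51
Profit = NOK 91,587.51 − NOK 89,000.00

Profit: NOK 2,587.51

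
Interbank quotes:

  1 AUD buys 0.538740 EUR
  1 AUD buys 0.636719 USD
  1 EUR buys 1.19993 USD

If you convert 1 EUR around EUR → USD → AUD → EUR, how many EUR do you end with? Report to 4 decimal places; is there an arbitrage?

1.0153 (arbitrage exists)

Around EUR → USD → AUD → EUR: 1 × 1.19993 ÷ 0.636719 × 0.538740 = 1.015283
Product > 1; profitable direction is EUR → USD → AUD → EUR.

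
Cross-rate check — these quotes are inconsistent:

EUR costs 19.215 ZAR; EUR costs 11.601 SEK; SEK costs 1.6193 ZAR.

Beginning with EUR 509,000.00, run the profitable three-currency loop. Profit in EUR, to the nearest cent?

Profitable loop is EUR → ZAR → SEK → EUR:
EUR 509,000.00 × 19.215 = ZAR 9,780,435.00
ZAR 9,780,435.00 ÷ 1.6193 = SEK 6,039,915.40
SEK 6,039,915.40 ÷ 11.601 = EUR 520,637.48
Profit = EUR 520,637.48 − EUR 509,000.00

Profit: EUR 11,637.48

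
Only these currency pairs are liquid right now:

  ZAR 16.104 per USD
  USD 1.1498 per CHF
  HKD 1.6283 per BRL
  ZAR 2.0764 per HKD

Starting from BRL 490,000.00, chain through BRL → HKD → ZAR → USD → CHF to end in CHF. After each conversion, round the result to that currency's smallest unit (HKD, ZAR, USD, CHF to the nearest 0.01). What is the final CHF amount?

CHF 89,471.66

BRL 490,000.00 × 1.6283 = HKD 797,867.00
HKD 797,867.00 × 2.0764 = ZAR 1,656,691.04
ZAR 1,656,691.04 ÷ 16.104 = USD 102,874.51
USD 102,874.51 ÷ 1.1498 = CHF 89,471.66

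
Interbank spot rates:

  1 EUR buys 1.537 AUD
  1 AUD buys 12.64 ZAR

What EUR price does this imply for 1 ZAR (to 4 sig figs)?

1 ZAR ÷ 12.64 = 0.0791139 AUD
0.0791139 AUD ÷ 1.537 = 0.0514729 EUR

ZAR/EUR = 0.05147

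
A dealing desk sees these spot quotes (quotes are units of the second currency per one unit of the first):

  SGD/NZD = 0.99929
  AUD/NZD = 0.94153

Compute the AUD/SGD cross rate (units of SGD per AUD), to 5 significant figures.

1 AUD × 0.94153 = 0.94153 NZD
0.94153 NZD ÷ 0.99929 = 0.942199 SGD

AUD/SGD = 0.94220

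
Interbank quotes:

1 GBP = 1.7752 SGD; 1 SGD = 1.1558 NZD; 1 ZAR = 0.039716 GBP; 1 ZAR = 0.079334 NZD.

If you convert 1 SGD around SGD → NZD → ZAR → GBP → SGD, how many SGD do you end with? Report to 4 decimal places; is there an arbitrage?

1.0272 (arbitrage exists)

Around SGD → NZD → ZAR → GBP → SGD: 1 × 1.1558 ÷ 0.079334 × 0.039716 × 1.7752 = 1.027155
Product > 1; profitable direction is SGD → NZD → ZAR → GBP → SGD.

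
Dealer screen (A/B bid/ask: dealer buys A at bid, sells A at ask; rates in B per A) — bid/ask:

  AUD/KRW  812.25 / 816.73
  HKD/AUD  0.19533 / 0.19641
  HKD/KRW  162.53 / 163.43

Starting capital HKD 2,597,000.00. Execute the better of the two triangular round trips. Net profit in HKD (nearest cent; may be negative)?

Best loop HKD → KRW → AUD → HKD:
HKD 2,597,000.00 × 162.53 (sell HKD at bid) = KRW 422,090,410
KRW 422,090,410 ÷ 816.73 (buy AUD at ask) = AUD 516,805.32
AUD 516,805.32 ÷ 0.19641 (buy HKD at ask) = HKD 2,631,257.68

Net profit: HKD 34,257.68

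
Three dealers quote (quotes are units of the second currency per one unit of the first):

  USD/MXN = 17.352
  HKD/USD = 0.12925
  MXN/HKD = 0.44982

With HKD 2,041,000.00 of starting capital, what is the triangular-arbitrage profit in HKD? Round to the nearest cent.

Profit: HKD 18,026.12

Profitable loop is HKD → USD → MXN → HKD:
HKD 2,041,000.00 × 0.12925 = USD 263,799.25
USD 263,799.25 × 17.352 = MXN 4,577,444.59
MXN 4,577,444.59 × 0.44982 = HKD 2,059,026.12
Profit = HKD 2,059,026.12 − HKD 2,041,000.00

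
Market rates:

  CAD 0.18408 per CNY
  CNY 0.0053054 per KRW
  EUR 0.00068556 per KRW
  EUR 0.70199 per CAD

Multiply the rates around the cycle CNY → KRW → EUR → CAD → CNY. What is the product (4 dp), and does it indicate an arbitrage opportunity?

Around CNY → KRW → EUR → CAD → CNY: 1 ÷ 0.0053054 × 0.00068556 ÷ 0.70199 ÷ 0.18408 = 0.999977
Product ≈ 1 (deviation 0.002%, within rounding noise).

1.0000 (no arbitrage)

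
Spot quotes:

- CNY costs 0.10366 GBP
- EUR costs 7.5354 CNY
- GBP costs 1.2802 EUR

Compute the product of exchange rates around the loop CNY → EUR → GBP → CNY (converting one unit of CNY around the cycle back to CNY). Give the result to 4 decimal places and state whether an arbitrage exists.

1.0000 (no arbitrage)

Around CNY → EUR → GBP → CNY: 1 ÷ 7.5354 ÷ 1.2802 ÷ 0.10366 = 1.000011
Product ≈ 1 (deviation 0.001%, within rounding noise).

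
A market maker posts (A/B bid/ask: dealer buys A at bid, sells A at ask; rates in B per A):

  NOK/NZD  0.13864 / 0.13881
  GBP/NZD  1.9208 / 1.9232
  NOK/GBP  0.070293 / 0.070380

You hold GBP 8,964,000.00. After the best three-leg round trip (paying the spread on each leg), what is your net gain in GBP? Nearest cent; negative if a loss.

Best loop GBP → NOK → NZD → GBP:
GBP 8,964,000.00 ÷ 0.070380 (buy NOK at ask) = NOK 127,365,728.90
NOK 127,365,728.90 × 0.13864 (sell NOK at bid) = NZD 17,657,984.65
NZD 17,657,984.65 ÷ 1.9232 (buy GBP at ask) = GBP 9,181,564.40

Net profit: GBP 217,564.40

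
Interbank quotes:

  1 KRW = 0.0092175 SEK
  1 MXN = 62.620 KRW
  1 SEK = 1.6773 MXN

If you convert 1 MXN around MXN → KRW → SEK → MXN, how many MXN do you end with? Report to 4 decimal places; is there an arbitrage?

0.9681 (arbitrage exists)

Around MXN → KRW → SEK → MXN: 1 × 62.620 × 0.0092175 × 1.6773 = 0.968137
Product < 1; profitable direction is MXN → SEK → KRW → MXN.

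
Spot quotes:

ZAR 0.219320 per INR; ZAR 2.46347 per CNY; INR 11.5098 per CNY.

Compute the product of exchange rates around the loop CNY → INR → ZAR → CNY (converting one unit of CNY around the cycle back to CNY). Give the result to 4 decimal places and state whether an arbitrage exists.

Around CNY → INR → ZAR → CNY: 1 × 11.5098 × 0.219320 ÷ 2.46347 = 1.024705
Product > 1; profitable direction is CNY → INR → ZAR → CNY.

1.0247 (arbitrage exists)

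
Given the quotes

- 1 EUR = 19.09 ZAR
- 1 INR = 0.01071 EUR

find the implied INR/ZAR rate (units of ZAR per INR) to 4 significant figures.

INR/ZAR = 0.2045

1 INR × 0.01071 = 0.01071 EUR
0.01071 EUR × 19.09 = 0.204454 ZAR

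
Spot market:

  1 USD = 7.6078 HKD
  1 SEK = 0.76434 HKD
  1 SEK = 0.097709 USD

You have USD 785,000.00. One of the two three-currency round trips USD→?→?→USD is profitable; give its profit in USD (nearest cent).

Profit: USD 22,165.50

Profitable loop is USD → SEK → HKD → USD:
USD 785,000.00 ÷ 0.097709 = SEK 8,034,060.32
SEK 8,034,060.32 × 0.76434 = HKD 6,140,753.67
HKD 6,140,753.67 ÷ 7.6078 = USD 807,165.50
Profit = USD 807,165.50 − USD 785,000.00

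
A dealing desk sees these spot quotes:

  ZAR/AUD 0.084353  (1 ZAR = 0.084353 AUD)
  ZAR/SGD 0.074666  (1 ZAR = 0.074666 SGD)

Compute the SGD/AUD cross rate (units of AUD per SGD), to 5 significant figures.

1 SGD ÷ 0.074666 = 13.393 ZAR
13.393 ZAR × 0.084353 = 1.12974 AUD

SGD/AUD = 1.1297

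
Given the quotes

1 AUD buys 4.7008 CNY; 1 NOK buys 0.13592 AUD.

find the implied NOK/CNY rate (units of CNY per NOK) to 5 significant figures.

NOK/CNY = 0.63893

1 NOK × 0.13592 = 0.13592 AUD
0.13592 AUD × 4.7008 = 0.638933 CNY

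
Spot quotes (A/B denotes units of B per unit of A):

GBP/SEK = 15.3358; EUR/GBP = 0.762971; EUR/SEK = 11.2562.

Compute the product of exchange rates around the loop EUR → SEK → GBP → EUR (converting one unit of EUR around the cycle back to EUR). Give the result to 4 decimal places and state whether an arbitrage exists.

Around EUR → SEK → GBP → EUR: 1 × 11.2562 ÷ 15.3358 ÷ 0.762971 = 0.962005
Product < 1; profitable direction is EUR → GBP → SEK → EUR.

0.9620 (arbitrage exists)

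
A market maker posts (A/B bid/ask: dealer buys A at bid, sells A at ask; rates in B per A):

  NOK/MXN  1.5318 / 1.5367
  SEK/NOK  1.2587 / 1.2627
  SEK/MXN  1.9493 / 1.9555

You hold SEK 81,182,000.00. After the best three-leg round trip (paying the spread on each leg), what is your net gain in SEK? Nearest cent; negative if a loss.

Best loop SEK → MXN → NOK → SEK:
SEK 81,182,000.00 × 1.9493 (sell SEK at bid) = MXN 158,248,072.60
MXN 158,248,072.60 ÷ 1.5367 (buy NOK at ask) = NOK 102,979,158.33
NOK 102,979,158.33 ÷ 1.2627 (buy SEK at ask) = SEK 81,554,730.60

Net profit: SEK 372,730.60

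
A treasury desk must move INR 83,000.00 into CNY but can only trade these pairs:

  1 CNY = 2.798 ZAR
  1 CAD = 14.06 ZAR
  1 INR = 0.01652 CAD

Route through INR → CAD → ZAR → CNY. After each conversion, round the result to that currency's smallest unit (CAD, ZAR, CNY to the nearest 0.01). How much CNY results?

INR 83,000.00 × 0.01652 = CAD 1,371.16
CAD 1,371.16 × 14.06 = ZAR 19,278.51
ZAR 19,278.51 ÷ 2.798 = CNY 6,890.10

CNY 6,890.10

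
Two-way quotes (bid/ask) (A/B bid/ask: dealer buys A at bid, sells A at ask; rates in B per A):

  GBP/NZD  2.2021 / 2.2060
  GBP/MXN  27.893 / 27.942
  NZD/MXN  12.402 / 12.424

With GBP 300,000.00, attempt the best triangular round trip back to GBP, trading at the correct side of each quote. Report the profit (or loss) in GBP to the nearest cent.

Best loop GBP → MXN → NZD → GBP:
GBP 300,000.00 × 27.893 (sell GBP at bid) = MXN 8,367,900.00
MXN 8,367,900.00 ÷ 12.424 (buy NZD at ask) = NZD 673,527.04
NZD 673,527.04 ÷ 2.2060 (buy GBP at ask) = GBP 305,315.98

Net profit: GBP 5,315.98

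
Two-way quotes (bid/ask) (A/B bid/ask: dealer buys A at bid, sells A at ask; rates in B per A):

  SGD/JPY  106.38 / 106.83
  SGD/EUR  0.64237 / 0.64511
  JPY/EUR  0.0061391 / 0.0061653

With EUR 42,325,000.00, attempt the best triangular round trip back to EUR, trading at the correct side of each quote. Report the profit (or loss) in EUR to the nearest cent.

Net profit: EUR 522,736.68

Best loop EUR → SGD → JPY → EUR:
EUR 42,325,000.00 ÷ 0.64511 (buy SGD at ask) = SGD 65,608,965.91
SGD 65,608,965.91 × 106.38 (sell SGD at bid) = JPY 6,979,481,794
JPY 6,979,481,794 × 0.0061391 (sell JPY at bid) = EUR 42,847,736.68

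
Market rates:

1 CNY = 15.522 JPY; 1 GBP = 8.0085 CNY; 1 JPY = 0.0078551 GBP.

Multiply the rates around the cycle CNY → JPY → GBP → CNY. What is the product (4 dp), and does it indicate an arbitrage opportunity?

Around CNY → JPY → GBP → CNY: 1 × 15.522 × 0.0078551 × 8.0085 = 0.976451
Product < 1; profitable direction is CNY → GBP → JPY → CNY.

0.9765 (arbitrage exists)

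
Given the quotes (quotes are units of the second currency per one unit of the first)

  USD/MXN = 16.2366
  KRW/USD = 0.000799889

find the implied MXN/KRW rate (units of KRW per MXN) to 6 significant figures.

MXN/KRW = 76.9972

1 MXN ÷ 16.2366 = 0.0615892 USD
0.0615892 USD ÷ 0.000799889 = 76.9972 KRW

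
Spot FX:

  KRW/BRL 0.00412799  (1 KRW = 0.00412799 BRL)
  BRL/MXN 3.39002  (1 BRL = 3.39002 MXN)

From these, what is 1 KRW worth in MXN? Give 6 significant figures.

KRW/MXN = 0.0139940

1 KRW × 0.00412799 = 0.00412799 BRL
0.00412799 BRL × 3.39002 = 0.013994 MXN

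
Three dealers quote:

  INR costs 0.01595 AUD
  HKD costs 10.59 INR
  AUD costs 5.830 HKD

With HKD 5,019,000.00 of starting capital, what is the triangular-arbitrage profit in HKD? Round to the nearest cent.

Profitable loop is HKD → AUD → INR → HKD:
HKD 5,019,000.00 ÷ 5.830 = AUD 860,891.94
AUD 860,891.94 ÷ 0.01595 = INR 53,974,416.19
INR 53,974,416.19 ÷ 10.59 = HKD 5,096,734.30
Profit = HKD 5,096,734.30 − HKD 5,019,000.00

Profit: HKD 77,734.30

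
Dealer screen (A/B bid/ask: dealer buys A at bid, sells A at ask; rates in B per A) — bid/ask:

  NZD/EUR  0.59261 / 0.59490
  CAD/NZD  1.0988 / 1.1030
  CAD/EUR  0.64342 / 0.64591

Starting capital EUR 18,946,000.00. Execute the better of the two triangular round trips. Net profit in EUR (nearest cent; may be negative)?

Best loop EUR → CAD → NZD → EUR:
EUR 18,946,000.00 ÷ 0.64591 (buy CAD at ask) = CAD 29,332,259.91
CAD 29,332,259.91 × 1.0988 (sell CAD at bid) = NZD 32,230,287.19
NZD 32,230,287.19 × 0.59261 (sell NZD at bid) = EUR 19,099,990.49

Net profit: EUR 153,990.49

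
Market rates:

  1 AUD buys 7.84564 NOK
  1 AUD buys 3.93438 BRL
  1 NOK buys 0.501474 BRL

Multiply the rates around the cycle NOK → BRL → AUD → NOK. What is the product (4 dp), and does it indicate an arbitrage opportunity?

Around NOK → BRL → AUD → NOK: 1 × 0.501474 ÷ 3.93438 × 7.84564 = 1.000001
Product ≈ 1 (deviation 0.000%, within rounding noise).

1.0000 (no arbitrage)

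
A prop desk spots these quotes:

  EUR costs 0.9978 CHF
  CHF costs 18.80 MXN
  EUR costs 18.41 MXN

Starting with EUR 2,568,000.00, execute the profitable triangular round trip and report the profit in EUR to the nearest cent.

Profitable loop is EUR → CHF → MXN → EUR:
EUR 2,568,000.00 × 0.9978 = CHF 2,562,350.40
CHF 2,562,350.40 × 18.80 = MXN 48,172,187.52
MXN 48,172,187.52 ÷ 18.41 = EUR 2,616,631.59
Profit = EUR 2,616,631.59 − EUR 2,568,000.00

Profit: EUR 48,631.59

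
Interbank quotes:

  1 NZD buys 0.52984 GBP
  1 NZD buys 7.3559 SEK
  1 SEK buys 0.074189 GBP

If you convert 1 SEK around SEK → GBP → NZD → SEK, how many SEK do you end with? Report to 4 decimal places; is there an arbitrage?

1.0300 (arbitrage exists)

Around SEK → GBP → NZD → SEK: 1 × 0.074189 ÷ 0.52984 × 7.3559 = 1.029984
Product > 1; profitable direction is SEK → GBP → NZD → SEK.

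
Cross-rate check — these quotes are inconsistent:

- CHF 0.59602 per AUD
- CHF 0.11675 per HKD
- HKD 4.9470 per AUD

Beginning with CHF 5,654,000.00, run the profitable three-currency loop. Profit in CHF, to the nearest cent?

Profitable loop is CHF → HKD → AUD → CHF:
CHF 5,654,000.00 ÷ 0.11675 = HKD 48,428,265.52
HKD 48,428,265.52 ÷ 4.9470 = AUD 9,789,420.97
AUD 9,789,420.97 × 0.59602 = CHF 5,834,690.68
Profit = CHF 5,834,690.68 − CHF 5,654,000.00

Profit: CHF 180,690.68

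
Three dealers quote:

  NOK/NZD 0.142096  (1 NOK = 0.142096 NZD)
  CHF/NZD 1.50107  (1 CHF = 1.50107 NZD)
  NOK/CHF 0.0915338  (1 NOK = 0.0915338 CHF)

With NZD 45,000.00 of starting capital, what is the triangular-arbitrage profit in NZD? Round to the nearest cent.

Profitable loop is NZD → CHF → NOK → NZD:
NZD 45,000.00 ÷ 1.50107 = CHF 29,978.62
CHF 29,978.62 ÷ 0.0915338 = NOK 327,514.16
NOK 327,514.16 × 0.142096 = NZD 46,538.45
Profit = NZD 46,538.45 − NZD 45,000.00

Profit: NZD 1,538.45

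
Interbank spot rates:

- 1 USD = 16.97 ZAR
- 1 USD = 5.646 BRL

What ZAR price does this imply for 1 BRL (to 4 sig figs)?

1 BRL ÷ 5.646 = 0.177117 USD
0.177117 USD × 16.97 = 3.00567 ZAR

BRL/ZAR = 3.006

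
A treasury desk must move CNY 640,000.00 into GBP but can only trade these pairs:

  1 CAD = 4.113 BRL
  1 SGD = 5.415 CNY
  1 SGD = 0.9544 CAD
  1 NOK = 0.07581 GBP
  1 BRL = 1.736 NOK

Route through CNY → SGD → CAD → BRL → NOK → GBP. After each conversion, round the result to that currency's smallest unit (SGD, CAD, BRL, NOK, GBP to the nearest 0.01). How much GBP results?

CNY 640,000.00 ÷ 5.415 = SGD 118,190.21
SGD 118,190.21 × 0.9544 = CAD 112,800.74
CAD 112,800.74 × 4.113 = BRL 463,949.44
BRL 463,949.44 × 1.736 = NOK 805,416.23
NOK 805,416.23 × 0.07581 = GBP 61,058.60

GBP 61,058.60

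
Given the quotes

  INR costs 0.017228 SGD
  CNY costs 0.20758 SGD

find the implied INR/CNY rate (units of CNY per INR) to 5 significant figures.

INR/CNY = 0.082995

1 INR × 0.017228 = 0.017228 SGD
0.017228 SGD ÷ 0.20758 = 0.0829945 CNY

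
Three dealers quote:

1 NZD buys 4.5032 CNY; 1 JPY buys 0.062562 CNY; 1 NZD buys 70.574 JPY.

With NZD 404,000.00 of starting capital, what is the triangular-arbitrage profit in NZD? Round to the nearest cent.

Profit: NZD 8,047.46

Profitable loop is NZD → CNY → JPY → NZD:
NZD 404,000.00 × 4.5032 = CNY 1,819,292.80
CNY 1,819,292.80 ÷ 0.062562 = JPY 29,079,838
JPY 29,079,838 ÷ 70.574 = NZD 412,047.46
Profit = NZD 412,047.46 − NZD 404,000.00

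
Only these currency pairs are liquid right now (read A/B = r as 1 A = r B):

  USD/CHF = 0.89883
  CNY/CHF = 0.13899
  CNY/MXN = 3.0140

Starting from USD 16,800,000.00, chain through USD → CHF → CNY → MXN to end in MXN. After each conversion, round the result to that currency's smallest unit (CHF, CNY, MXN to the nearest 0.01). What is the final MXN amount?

MXN 327,451,160.64

USD 16,800,000.00 × 0.89883 = CHF 15,100,344.00
CHF 15,100,344.00 ÷ 0.13899 = CNY 108,643,384.42
CNY 108,643,384.42 × 3.0140 = MXN 327,451,160.64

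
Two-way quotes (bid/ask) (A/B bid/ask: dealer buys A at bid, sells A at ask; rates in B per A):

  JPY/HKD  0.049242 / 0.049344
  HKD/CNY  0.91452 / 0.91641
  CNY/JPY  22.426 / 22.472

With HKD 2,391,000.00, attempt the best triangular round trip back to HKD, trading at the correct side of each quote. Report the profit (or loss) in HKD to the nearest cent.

Net profit: HKD 23,683.89

Best loop HKD → CNY → JPY → HKD:
HKD 2,391,000.00 × 0.91452 (sell HKD at bid) = CNY 2,186,617.32
CNY 2,186,617.32 × 22.426 (sell CNY at bid) = JPY 49,037,080
JPY 49,037,080 × 0.049242 (sell JPY at bid) = HKD 2,414,683.89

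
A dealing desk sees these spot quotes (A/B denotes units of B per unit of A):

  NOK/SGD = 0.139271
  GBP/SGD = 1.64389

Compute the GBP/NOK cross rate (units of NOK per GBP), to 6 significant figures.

GBP/NOK = 11.8035

1 GBP × 1.64389 = 1.64389 SGD
1.64389 SGD ÷ 0.139271 = 11.8035 NOK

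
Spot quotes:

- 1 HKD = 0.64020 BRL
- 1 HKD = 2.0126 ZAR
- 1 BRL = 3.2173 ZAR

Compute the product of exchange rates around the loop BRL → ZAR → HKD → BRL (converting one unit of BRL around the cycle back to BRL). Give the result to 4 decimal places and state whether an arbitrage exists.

Around BRL → ZAR → HKD → BRL: 1 × 3.2173 ÷ 2.0126 × 0.64020 = 1.023410
Product > 1; profitable direction is BRL → ZAR → HKD → BRL.

1.0234 (arbitrage exists)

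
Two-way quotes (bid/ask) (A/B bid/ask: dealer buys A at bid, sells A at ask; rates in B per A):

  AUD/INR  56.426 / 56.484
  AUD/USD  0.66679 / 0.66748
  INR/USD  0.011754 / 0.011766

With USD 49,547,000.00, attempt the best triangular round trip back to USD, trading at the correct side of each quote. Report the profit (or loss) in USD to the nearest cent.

Best loop USD → INR → AUD → USD:
USD 49,547,000.00 ÷ 0.011766 (buy INR at ask) = INR 4,211,031,786.50
INR 4,211,031,786.50 ÷ 56.484 (buy AUD at ask) = AUD 74,552,648.30
AUD 74,552,648.30 × 0.66679 (sell AUD at bid) = USD 49,710,960.36

Net profit: USD 163,960.36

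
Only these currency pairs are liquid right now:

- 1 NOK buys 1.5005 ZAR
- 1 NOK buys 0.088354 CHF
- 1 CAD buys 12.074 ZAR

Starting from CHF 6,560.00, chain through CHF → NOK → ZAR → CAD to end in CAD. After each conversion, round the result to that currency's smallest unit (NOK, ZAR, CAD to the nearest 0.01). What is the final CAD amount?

CAD 9,227.04

CHF 6,560.00 ÷ 0.088354 = NOK 74,246.78
NOK 74,246.78 × 1.5005 = ZAR 111,407.29
ZAR 111,407.29 ÷ 12.074 = CAD 9,227.04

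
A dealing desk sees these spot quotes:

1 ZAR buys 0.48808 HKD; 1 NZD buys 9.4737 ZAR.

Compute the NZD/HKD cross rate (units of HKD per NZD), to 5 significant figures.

NZD/HKD = 4.6239

1 NZD × 9.4737 = 9.4737 ZAR
9.4737 ZAR × 0.48808 = 4.62392 HKD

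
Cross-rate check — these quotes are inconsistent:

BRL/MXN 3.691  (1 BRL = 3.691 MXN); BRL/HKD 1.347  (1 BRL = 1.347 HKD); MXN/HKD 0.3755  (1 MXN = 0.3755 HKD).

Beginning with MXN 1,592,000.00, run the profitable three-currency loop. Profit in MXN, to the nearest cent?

Profitable loop is MXN → HKD → BRL → MXN:
MXN 1,592,000.00 × 0.3755 = HKD 597,796.00
HKD 597,796.00 ÷ 1.347 = BRL 443,798.07
BRL 443,798.07 × 3.691 = MXN 1,638,058.68
Profit = MXN 1,638,058.68 − MXN 1,592,000.00

Profit: MXN 46,058.68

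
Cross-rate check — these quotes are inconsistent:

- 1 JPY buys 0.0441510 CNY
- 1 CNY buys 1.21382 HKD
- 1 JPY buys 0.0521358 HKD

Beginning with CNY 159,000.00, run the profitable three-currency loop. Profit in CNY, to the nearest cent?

Profit: CNY 4,439.08

Profitable loop is CNY → HKD → JPY → CNY:
CNY 159,000.00 × 1.21382 = HKD 192,997.38
HKD 192,997.38 ÷ 0.0521358 = JPY 3,701,821
JPY 3,701,821 × 0.0441510 = CNY 163,439.08
Profit = CNY 163,439.08 − CNY 159,000.00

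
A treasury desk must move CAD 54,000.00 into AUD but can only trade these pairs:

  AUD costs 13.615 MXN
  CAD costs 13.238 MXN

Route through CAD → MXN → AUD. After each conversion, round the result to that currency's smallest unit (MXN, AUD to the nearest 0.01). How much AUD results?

CAD 54,000.00 × 13.238 = MXN 714,852.00
MXN 714,852.00 ÷ 13.615 = AUD 52,504.74

AUD 52,504.74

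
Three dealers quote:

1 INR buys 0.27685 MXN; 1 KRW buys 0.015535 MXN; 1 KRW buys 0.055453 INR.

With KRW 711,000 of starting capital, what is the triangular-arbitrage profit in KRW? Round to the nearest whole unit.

Profit: KRW 8,468

Profitable loop is KRW → MXN → INR → KRW:
KRW 711,000 × 0.015535 = MXN 11,045.39
MXN 11,045.39 ÷ 0.27685 = INR 39,896.64
INR 39,896.64 ÷ 0.055453 = KRW 719,468
Profit = KRW 719,468 − KRW 711,000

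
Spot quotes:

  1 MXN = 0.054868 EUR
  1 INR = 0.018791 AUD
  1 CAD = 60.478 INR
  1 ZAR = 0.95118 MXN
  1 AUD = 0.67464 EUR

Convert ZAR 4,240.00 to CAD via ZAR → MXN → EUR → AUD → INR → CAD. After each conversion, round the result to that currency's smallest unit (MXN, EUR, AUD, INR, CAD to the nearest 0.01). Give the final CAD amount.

ZAR 4,240.00 × 0.95118 = MXN 4,033.00
MXN 4,033.00 × 0.054868 = EUR 221.28
EUR 221.28 ÷ 0.67464 = AUD 328.00
AUD 328.00 ÷ 0.018791 = INR 17,455.16
INR 17,455.16 ÷ 60.478 = CAD 288.62

CAD 288.62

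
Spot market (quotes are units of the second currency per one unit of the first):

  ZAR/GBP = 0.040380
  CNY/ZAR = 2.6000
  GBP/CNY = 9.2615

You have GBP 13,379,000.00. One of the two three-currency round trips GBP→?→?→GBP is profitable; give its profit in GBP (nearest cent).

Profitable loop is GBP → ZAR → CNY → GBP:
GBP 13,379,000.00 ÷ 0.040380 = ZAR 331,327,389.80
ZAR 331,327,389.80 ÷ 2.6000 = CNY 127,433,611.46
CNY 127,433,611.46 ÷ 9.2615 = GBP 13,759,500.24
Profit = GBP 13,759,500.24 − GBP 13,379,000.00

Profit: GBP 380,500.24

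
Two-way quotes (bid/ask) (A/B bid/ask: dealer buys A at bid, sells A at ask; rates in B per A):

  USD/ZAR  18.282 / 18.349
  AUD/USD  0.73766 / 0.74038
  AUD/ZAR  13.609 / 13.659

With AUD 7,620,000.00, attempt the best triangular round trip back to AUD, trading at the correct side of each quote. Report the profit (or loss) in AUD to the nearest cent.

Net profit: AUD 13,331.20

Best loop AUD → ZAR → USD → AUD:
AUD 7,620,000.00 × 13.609 (sell AUD at bid) = ZAR 103,700,580.00
ZAR 103,700,580.00 ÷ 18.349 (buy USD at ask) = USD 5,651,565.75
USD 5,651,565.75 ÷ 0.74038 (buy AUD at ask) = AUD 7,633,331.20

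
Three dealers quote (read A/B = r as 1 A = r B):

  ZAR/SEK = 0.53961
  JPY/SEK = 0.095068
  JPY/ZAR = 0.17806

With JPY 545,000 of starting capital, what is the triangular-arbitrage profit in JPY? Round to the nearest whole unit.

Profitable loop is JPY → ZAR → SEK → JPY:
JPY 545,000 × 0.17806 = ZAR 97,042.70
ZAR 97,042.70 × 0.53961 = SEK 52,365.21
SEK 52,365.21 ÷ 0.095068 = JPY 550,818
Profit = JPY 550,818 − JPY 545,000

Profit: JPY 5,818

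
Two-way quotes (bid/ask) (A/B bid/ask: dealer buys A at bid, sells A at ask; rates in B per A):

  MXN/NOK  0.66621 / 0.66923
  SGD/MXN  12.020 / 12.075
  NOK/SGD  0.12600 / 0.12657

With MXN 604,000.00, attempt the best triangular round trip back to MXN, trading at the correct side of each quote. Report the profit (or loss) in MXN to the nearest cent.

Best loop MXN → NOK → SGD → MXN:
MXN 604,000.00 × 0.66621 (sell MXN at bid) = NOK 402,390.84
NOK 402,390.84 × 0.12600 (sell NOK at bid) = SGD 50,701.25
SGD 50,701.25 × 12.020 (sell SGD at bid) = MXN 609,428.97

Net profit: MXN 5,428.97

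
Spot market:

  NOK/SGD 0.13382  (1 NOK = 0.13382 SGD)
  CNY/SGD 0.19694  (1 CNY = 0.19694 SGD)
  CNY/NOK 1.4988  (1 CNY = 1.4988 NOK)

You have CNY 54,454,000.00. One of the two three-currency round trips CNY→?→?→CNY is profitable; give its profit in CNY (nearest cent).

Profit: CNY 1,003,535.18

Profitable loop is CNY → NOK → SGD → CNY:
CNY 54,454,000.00 × 1.4988 = NOK 81,615,655.20
NOK 81,615,655.20 × 0.13382 = SGD 10,921,806.98
SGD 10,921,806.98 ÷ 0.19694 = CNY 55,457,535.18
Profit = CNY 55,457,535.18 − CNY 54,454,000.00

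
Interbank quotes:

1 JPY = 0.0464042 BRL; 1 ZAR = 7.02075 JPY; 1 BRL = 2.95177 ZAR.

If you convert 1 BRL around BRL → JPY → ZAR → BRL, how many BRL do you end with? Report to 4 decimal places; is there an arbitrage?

1.0399 (arbitrage exists)

Around BRL → JPY → ZAR → BRL: 1 ÷ 0.0464042 ÷ 7.02075 ÷ 2.95177 = 1.039864
Product > 1; profitable direction is BRL → JPY → ZAR → BRL.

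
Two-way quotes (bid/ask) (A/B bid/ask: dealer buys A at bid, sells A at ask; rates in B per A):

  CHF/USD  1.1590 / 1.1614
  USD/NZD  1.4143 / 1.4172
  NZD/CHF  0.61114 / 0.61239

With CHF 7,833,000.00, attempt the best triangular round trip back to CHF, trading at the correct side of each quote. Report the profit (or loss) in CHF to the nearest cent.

Best loop CHF → USD → NZD → CHF:
CHF 7,833,000.00 × 1.1590 (sell CHF at bid) = USD 9,078,447.00
USD 9,078,447.00 × 1.4143 (sell USD at bid) = NZD 12,839,647.59
NZD 12,839,647.59 × 0.61114 (sell NZD at bid) = CHF 7,846,822.23

Net profit: CHF 13,822.23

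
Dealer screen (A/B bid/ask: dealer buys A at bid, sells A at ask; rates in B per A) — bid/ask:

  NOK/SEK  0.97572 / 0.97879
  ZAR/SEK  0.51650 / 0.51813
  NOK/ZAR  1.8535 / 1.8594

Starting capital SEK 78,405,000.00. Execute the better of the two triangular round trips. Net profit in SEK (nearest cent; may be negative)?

Best loop SEK → ZAR → NOK → SEK:
SEK 78,405,000.00 ÷ 0.51813 (buy ZAR at ask) = ZAR 151,323,027.04
ZAR 151,323,027.04 ÷ 1.8594 (buy NOK at ask) = NOK 81,382,718.64
NOK 81,382,718.64 × 0.97572 (sell NOK at bid) = SEK 79,406,746.23

Net profit: SEK 1,001,746.23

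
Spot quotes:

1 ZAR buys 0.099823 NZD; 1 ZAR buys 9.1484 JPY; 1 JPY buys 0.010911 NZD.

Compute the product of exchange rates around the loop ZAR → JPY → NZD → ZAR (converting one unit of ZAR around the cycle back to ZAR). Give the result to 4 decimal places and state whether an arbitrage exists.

1.0000 (no arbitrage)

Around ZAR → JPY → NZD → ZAR: 1 × 9.1484 × 0.010911 ÷ 0.099823 = 0.999952
Product ≈ 1 (deviation 0.005%, within rounding noise).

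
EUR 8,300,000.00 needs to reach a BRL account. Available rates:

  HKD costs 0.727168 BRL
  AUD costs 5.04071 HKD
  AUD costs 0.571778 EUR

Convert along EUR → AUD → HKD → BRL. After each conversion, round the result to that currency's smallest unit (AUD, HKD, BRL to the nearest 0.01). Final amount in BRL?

EUR 8,300,000.00 ÷ 0.571778 = AUD 14,516,123.39
AUD 14,516,123.39 × 5.04071 = HKD 73,171,568.33
HKD 73,171,568.33 × 0.727168 = BRL 53,208,023.00

BRL 53,208,023.00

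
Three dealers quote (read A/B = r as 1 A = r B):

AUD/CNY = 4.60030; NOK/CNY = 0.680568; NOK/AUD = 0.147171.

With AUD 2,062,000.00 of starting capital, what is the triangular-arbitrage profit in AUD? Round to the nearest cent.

Profitable loop is AUD → NOK → CNY → AUD:
AUD 2,062,000.00 ÷ 0.147171 = NOK 14,010,912.48
NOK 14,010,912.48 × 0.680568 = CNY 9,535,378.68
CNY 9,535,378.68 ÷ 4.60030 = AUD 2,072,773.23
Profit = AUD 2,072,773.23 − AUD 2,062,000.00

Profit: AUD 10,773.23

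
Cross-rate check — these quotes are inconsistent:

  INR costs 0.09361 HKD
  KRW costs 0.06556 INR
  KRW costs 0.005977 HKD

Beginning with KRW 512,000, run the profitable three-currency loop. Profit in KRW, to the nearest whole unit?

Profit: KRW 13,712

Profitable loop is KRW → INR → HKD → KRW:
KRW 512,000 × 0.06556 = INR 33,566.72
INR 33,566.72 × 0.09361 = HKD 3,142.18
HKD 3,142.18 ÷ 0.005977 = KRW 525,712
Profit = KRW 525,712 − KRW 512,000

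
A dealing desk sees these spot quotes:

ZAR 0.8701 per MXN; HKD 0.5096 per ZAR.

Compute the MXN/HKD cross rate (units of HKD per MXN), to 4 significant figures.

MXN/HKD = 0.4434

1 MXN × 0.8701 = 0.8701 ZAR
0.8701 ZAR × 0.5096 = 0.443403 HKD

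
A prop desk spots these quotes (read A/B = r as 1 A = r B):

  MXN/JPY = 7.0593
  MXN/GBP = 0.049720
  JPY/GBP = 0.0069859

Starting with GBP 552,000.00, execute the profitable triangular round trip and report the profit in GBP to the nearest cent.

Profit: GBP 4,526.94

Profitable loop is GBP → JPY → MXN → GBP:
GBP 552,000.00 ÷ 0.0069859 = JPY 79,016,304
JPY 79,016,304 ÷ 7.0593 = MXN 11,193,220.90
MXN 11,193,220.90 × 0.049720 = GBP 556,526.94
Profit = GBP 556,526.94 − GBP 552,000.00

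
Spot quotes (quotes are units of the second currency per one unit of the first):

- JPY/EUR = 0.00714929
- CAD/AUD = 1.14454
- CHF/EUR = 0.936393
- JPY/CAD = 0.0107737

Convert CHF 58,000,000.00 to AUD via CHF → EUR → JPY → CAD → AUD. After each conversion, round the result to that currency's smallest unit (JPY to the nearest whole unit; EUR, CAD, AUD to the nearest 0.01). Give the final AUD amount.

CHF 58,000,000.00 × 0.936393 = EUR 54,310,794.00
EUR 54,310,794.00 ÷ 0.00714929 = JPY 7,596,669,599
JPY 7,596,669,599 × 0.0107737 = CAD 81,844,239.26
CAD 81,844,239.26 × 1.14454 = AUD 93,674,005.60

AUD 93,674,005.60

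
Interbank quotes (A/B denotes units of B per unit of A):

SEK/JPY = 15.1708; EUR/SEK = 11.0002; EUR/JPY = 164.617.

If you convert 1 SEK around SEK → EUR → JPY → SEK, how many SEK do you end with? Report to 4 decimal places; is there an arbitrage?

Around SEK → EUR → JPY → SEK: 1 ÷ 11.0002 × 164.617 ÷ 15.1708 = 0.986429
Product < 1; profitable direction is SEK → JPY → EUR → SEK.

0.9864 (arbitrage exists)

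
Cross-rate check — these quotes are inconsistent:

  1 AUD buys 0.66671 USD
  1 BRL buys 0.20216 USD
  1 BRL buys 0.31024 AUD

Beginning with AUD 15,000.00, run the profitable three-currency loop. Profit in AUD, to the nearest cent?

Profitable loop is AUD → USD → BRL → AUD:
AUD 15,000.00 × 0.66671 = USD 10,000.65
USD 10,000.65 ÷ 0.20216 = BRL 49,468.98
BRL 49,468.98 × 0.31024 = AUD 15,347.26
Profit = AUD 15,347.26 − AUD 15,000.00

Profit: AUD 347.26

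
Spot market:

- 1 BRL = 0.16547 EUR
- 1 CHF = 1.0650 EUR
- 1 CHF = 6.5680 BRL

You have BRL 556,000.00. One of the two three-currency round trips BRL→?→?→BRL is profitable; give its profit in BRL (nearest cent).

Profit: BRL 11,384.67

Profitable loop is BRL → EUR → CHF → BRL:
BRL 556,000.00 × 0.16547 = EUR 92,001.32
EUR 92,001.32 ÷ 1.0650 = CHF 86,386.22
CHF 86,386.22 × 6.5680 = BRL 567,384.67
Profit = BRL 567,384.67 − BRL 556,000.00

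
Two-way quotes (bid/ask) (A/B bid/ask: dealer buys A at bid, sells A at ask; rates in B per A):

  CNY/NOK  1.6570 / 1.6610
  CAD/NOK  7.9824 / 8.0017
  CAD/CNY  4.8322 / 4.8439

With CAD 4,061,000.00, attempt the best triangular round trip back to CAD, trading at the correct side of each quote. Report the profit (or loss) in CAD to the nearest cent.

Net profit: CAD 2,667.21

Best loop CAD → CNY → NOK → CAD:
CAD 4,061,000.00 × 4.8322 (sell CAD at bid) = CNY 19,623,564.20
CNY 19,623,564.20 × 1.6570 (sell CNY at bid) = NOK 32,516,245.88
NOK 32,516,245.88 ÷ 8.0017 (buy CAD at ask) = CAD 4,063,667.21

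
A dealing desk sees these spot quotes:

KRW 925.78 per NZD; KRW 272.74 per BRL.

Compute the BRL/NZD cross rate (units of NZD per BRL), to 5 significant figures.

1 BRL × 272.74 = 272.74 KRW
272.74 KRW ÷ 925.78 = 0.294606 NZD

BRL/NZD = 0.29461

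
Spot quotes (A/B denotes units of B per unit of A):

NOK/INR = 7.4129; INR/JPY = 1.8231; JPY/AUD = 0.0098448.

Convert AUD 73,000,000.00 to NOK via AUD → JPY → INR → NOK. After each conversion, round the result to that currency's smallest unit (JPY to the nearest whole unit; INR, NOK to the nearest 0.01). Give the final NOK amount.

AUD 73,000,000.00 ÷ 0.0098448 = JPY 7,415,082,074
JPY 7,415,082,074 ÷ 1.8231 = INR 4,067,293,112.83
INR 4,067,293,112.83 ÷ 7.4129 = NOK 548,677,725.70

NOK 548,677,725.70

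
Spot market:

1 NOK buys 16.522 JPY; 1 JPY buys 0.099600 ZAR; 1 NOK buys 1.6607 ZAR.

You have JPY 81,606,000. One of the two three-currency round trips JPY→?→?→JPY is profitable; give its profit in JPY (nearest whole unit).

Profit: JPY 749,256

Profitable loop is JPY → NOK → ZAR → JPY:
JPY 81,606,000 ÷ 16.522 = NOK 4,939,232.54
NOK 4,939,232.54 × 1.6607 = ZAR 8,202,583.48
ZAR 8,202,583.48 ÷ 0.099600 = JPY 82,355,256
Profit = JPY 82,355,256 − JPY 81,606,000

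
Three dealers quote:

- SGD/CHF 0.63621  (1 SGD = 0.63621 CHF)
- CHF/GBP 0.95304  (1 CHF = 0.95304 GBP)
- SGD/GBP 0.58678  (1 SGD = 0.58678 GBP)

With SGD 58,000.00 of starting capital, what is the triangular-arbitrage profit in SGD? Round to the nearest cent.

Profit: SGD 1,932.76

Profitable loop is SGD → CHF → GBP → SGD:
SGD 58,000.00 × 0.63621 = CHF 36,900.18
CHF 36,900.18 × 0.95304 = GBP 35,167.35
GBP 35,167.35 ÷ 0.58678 = SGD 59,932.76
Profit = SGD 59,932.76 − SGD 58,000.00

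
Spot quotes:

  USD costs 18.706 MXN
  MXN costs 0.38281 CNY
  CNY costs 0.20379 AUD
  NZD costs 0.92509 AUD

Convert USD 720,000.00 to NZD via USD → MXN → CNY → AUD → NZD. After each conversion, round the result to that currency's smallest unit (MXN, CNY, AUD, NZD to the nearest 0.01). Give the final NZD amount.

USD 720,000.00 × 18.706 = MXN 13,468,320.00
MXN 13,468,320.00 × 0.38281 = CNY 5,155,807.58
CNY 5,155,807.58 × 0.20379 = AUD 1,050,702.03
AUD 1,050,702.03 ÷ 0.92509 = NZD 1,135,783.58

NZD 1,135,783.58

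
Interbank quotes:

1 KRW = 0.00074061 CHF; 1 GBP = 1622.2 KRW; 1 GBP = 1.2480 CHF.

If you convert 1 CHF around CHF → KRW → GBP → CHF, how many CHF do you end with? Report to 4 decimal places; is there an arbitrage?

Around CHF → KRW → GBP → CHF: 1 ÷ 0.00074061 ÷ 1622.2 × 1.2480 = 1.038773
Product > 1; profitable direction is CHF → KRW → GBP → CHF.

1.0388 (arbitrage exists)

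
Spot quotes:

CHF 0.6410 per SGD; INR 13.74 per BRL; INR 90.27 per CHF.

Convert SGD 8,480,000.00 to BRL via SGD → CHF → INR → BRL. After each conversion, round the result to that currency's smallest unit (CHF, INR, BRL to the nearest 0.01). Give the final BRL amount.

SGD 8,480,000.00 × 0.6410 = CHF 5,435,680.00
CHF 5,435,680.00 × 90.27 = INR 490,678,833.60
INR 490,678,833.60 ÷ 13.74 = BRL 35,711,705.50

BRL 35,711,705.50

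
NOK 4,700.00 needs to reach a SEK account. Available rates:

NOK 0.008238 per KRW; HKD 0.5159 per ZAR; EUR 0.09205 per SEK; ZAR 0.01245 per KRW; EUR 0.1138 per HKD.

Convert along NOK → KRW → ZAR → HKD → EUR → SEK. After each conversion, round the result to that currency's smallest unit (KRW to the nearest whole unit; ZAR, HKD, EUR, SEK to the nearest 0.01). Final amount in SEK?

SEK 4,530.36

NOK 4,700.00 ÷ 0.008238 = KRW 570,527
KRW 570,527 × 0.01245 = ZAR 7,103.06
ZAR 7,103.06 × 0.5159 = HKD 3,664.47
HKD 3,664.47 × 0.1138 = EUR 417.02
EUR 417.02 ÷ 0.09205 = SEK 4,530.36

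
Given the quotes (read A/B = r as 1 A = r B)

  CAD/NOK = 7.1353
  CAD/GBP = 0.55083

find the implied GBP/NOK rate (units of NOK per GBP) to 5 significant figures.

GBP/NOK = 12.954

1 GBP ÷ 0.55083 = 1.81544 CAD
1.81544 CAD × 7.1353 = 12.9537 NOK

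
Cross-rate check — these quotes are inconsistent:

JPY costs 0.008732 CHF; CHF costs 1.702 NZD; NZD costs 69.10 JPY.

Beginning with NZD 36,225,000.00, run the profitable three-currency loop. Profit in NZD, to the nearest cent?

Profit: NZD 976,437.72

Profitable loop is NZD → JPY → CHF → NZD:
NZD 36,225,000.00 × 69.10 = JPY 2,503,147,500
JPY 2,503,147,500 × 0.008732 = CHF 21,857,483.97
CHF 21,857,483.97 × 1.702 = NZD 37,201,437.72
Profit = NZD 37,201,437.72 − NZD 36,225,000.00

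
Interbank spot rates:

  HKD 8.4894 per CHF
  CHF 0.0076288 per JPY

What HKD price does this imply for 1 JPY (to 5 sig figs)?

1 JPY × 0.0076288 = 0.0076288 CHF
0.0076288 CHF × 8.4894 = 0.0647639 HKD

JPY/HKD = 0.064764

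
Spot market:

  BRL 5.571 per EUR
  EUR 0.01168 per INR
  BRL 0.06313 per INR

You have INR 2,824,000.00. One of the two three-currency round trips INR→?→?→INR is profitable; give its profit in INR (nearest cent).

Profitable loop is INR → EUR → BRL → INR:
INR 2,824,000.00 × 0.01168 = EUR 32,984.32
EUR 32,984.32 × 5.571 = BRL 183,755.65
BRL 183,755.65 ÷ 0.06313 = INR 2,910,749.99
Profit = INR 2,910,749.99 − INR 2,824,000.00

Profit: INR 86,749.99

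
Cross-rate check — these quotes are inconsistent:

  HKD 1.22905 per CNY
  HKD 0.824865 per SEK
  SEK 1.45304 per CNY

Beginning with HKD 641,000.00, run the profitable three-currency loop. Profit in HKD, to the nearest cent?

Profitable loop is HKD → SEK → CNY → HKD:
HKD 641,000.00 ÷ 0.824865 = SEK 777,096.86
SEK 777,096.86 ÷ 1.45304 = CNY 534,807.62
CNY 534,807.62 × 1.22905 = HKD 657,305.30
Profit = HKD 657,305.30 − HKD 641,000.00

Profit: HKD 16,305.30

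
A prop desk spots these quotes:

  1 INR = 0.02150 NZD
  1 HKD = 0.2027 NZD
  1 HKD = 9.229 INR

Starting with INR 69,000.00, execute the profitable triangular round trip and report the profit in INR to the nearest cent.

Profitable loop is INR → HKD → NZD → INR:
INR 69,000.00 ÷ 9.229 = HKD 7,476.43
HKD 7,476.43 × 0.2027 = NZD 1,515.47
NZD 1,515.47 ÷ 0.02150 = INR 70,487.11
Profit = INR 70,487.11 − INR 69,000.00

Profit: INR 1,487.11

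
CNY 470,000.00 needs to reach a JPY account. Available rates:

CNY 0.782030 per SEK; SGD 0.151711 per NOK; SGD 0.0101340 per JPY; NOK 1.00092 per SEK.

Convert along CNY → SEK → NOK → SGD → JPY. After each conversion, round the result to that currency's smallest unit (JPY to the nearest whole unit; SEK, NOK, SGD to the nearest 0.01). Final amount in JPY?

CNY 470,000.00 ÷ 0.782030 = SEK 600,999.96
SEK 600,999.96 × 1.00092 = NOK 601,552.88
NOK 601,552.88 × 0.151711 = SGD 91,262.19
SGD 91,262.19 ÷ 0.0101340 = JPY 9,005,545

JPY 9,005,545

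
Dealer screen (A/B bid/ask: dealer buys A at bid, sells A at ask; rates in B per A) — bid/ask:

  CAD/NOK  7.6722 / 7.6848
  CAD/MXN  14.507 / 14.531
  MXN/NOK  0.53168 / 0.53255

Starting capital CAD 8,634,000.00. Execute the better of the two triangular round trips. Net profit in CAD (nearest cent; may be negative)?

Net profit: CAD 31,775.03

Best loop CAD → MXN → NOK → CAD:
CAD 8,634,000.00 × 14.507 (sell CAD at bid) = MXN 125,253,438.00
MXN 125,253,438.00 × 0.53168 (sell MXN at bid) = NOK 66,594,747.92
NOK 66,594,747.92 ÷ 7.6848 (buy CAD at ask) = CAD 8,665,775.03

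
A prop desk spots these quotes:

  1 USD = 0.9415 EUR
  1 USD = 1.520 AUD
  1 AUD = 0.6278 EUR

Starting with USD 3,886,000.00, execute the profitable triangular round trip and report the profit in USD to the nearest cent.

Profitable loop is USD → AUD → EUR → USD:
USD 3,886,000.00 × 1.520 = AUD 5,906,720.00
AUD 5,906,720.00 × 0.6278 = EUR 3,708,238.82
EUR 3,708,238.82 ÷ 0.9415 = USD 3,938,649.83
Profit = USD 3,938,649.83 − USD 3,886,000.00

Profit: USD 52,649.83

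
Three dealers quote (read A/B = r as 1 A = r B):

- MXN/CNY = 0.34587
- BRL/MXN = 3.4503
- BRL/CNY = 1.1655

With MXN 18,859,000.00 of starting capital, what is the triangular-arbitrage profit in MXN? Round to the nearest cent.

Profit: MXN 450,727.04

Profitable loop is MXN → CNY → BRL → MXN:
MXN 18,859,000.00 × 0.34587 = CNY 6,522,762.33
CNY 6,522,762.33 ÷ 1.1655 = BRL 5,596,535.68
BRL 5,596,535.68 × 3.4503 = MXN 19,309,727.04
Profit = MXN 19,309,727.04 − MXN 18,859,000.00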